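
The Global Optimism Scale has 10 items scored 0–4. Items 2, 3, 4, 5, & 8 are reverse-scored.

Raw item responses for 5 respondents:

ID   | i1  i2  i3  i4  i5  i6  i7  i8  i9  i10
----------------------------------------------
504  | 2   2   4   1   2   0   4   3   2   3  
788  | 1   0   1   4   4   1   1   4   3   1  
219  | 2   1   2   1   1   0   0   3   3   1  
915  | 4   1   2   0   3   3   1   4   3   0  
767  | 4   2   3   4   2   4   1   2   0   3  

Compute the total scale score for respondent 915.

Respondent 915 raw: 4, 1, 2, 0, 3, 3, 1, 4, 3, 0.
Reverse-coded (reversed = (0+4) − raw = 4 − raw):
  item 1: 4
  item 2: 4 − 1 = 3
  item 3: 4 − 2 = 2
  item 4: 4 − 0 = 4
  item 5: 4 − 3 = 1
  item 6: 3
  item 7: 1
  item 8: 4 − 4 = 0
  item 9: 3
  item 10: 0
Sum = 4 + 3 + 2 + 4 + 1 + 3 + 1 + 0 + 3 + 0 = 21

21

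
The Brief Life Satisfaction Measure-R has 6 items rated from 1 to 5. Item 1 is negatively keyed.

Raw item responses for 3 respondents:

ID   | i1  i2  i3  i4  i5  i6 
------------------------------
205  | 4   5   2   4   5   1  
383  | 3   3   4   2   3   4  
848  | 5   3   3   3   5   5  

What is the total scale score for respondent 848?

Respondent 848 raw: 5, 3, 3, 3, 5, 5.
Reverse-coded (on a 1–5 scale, reversed = 6 − raw):
  item 1: 6 − 5 = 1
  item 2: 3
  item 3: 3
  item 4: 3
  item 5: 5
  item 6: 5
Sum = 1 + 3 + 3 + 3 + 5 + 5 = 20

20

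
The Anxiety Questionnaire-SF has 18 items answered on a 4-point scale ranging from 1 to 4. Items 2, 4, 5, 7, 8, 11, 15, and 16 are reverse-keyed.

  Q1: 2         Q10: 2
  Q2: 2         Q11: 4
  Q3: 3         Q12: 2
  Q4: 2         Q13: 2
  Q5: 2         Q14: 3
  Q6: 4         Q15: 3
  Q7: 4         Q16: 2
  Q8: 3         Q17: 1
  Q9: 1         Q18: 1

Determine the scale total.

Reversing items 2, 4, 5, 7, 8, 11, 15, and 16 with 5 − raw:
Total = 2 + (5−2) + 3 + (5−2) + (5−2) + 4 + (5−4) + (5−3) + 1 + 2 + (5−4) + 2 + 2 + 3 + (5−3) + (5−2) + 1 + 1
      = 2 + 3 + 3 + 3 + 3 + 4 + 1 + 2 + 1 + 2 + 1 + 2 + 2 + 3 + 2 + 3 + 1 + 1 = 39

39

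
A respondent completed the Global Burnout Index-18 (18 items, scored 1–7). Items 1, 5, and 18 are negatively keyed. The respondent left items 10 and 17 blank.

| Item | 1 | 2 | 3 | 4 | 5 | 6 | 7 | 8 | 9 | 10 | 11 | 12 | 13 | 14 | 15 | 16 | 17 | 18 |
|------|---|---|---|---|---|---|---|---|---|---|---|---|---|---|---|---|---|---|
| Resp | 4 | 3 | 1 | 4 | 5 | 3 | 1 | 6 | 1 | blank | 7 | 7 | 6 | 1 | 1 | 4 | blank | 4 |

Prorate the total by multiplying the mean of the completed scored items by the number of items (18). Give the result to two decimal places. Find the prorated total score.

63.00

Reverse-coded (reversed = (1+7) − raw = 8 − raw):
  item 1: 8 − 4 = 4
  item 5: 8 − 5 = 3
  item 18: 8 − 4 = 4
Completed scored items (16 of 18): 4, 3, 1, 4, 3, 3, 1, 6, 1, 7, 7, 6, 1, 1, 4, 4; sum = 56.
Person mean = 56 / 16 ≈ 3.5000
Prorated total = (56 / 16) × 18 = 63.00 (to 2 dp)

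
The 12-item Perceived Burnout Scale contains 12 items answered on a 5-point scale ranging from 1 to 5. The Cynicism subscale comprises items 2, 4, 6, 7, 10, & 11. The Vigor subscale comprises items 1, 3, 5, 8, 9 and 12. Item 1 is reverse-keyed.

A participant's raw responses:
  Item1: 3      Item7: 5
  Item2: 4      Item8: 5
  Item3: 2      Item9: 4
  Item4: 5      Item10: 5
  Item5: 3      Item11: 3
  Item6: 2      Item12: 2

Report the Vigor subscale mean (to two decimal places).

Vigor items: 1, 3, 5, 8, 9, 12.
Of these, item 1 is reverse-keyed; reversed = (1+5) − raw = 6 − raw.
  item 1: 6 − 3 = 3
  item 3: 2
  item 5: 3
  item 8: 5
  item 9: 4
  item 12: 2
Sum = 3 + 2 + 3 + 5 + 4 + 2 = 19
Mean = 19 / 6 = 3.17

3.17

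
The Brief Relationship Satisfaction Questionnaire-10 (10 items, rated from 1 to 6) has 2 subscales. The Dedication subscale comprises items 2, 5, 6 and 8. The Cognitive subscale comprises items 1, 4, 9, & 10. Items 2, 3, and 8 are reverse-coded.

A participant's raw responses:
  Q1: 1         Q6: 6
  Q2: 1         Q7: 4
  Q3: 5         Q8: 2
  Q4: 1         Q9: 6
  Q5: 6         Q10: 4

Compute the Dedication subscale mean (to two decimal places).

5.75

Dedication items: 2, 5, 6, 8.
Of these, items 2 and 8 are reverse-coded; on a 1–6 scale, reversed = 7 − raw.
  item 2: 7 − 1 = 6
  item 5: 6
  item 6: 6
  item 8: 7 − 2 = 5
Sum = 6 + 6 + 6 + 5 = 23
Mean = 23 / 4 = 5.75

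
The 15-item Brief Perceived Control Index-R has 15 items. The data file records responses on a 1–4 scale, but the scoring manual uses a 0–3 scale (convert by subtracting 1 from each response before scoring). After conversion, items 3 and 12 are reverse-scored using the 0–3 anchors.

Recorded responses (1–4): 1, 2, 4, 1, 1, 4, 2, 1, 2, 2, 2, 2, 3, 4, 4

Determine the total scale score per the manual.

Convert to 0–3: 0, 1, 3, 0, 0, 3, 1, 0, 1, 1, 1, 1, 2, 3, 3
Reverse-coded (reverse-coded value = 3 − response):
  item 3: 3 − 3 = 0
  item 12: 3 − 1 = 2
Scored: 0, 1, 0, 0, 0, 3, 1, 0, 1, 1, 1, 2, 2, 3, 3
Total = 18

18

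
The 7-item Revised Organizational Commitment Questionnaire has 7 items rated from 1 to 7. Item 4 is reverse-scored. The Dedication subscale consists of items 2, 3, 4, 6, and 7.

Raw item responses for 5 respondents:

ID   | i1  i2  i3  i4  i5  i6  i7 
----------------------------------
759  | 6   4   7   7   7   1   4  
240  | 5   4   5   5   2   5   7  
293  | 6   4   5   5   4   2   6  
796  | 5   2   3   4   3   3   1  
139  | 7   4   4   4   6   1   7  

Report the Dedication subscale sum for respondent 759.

Respondent 759 raw: 6, 4, 7, 7, 7, 1, 4.
Dedication items: 2, 3, 4, 6, 7.
Reverse-coded (reversed = (1+7) − raw = 8 − raw):
  item 2: 4
  item 3: 7
  item 4: 8 − 7 = 1
  item 6: 1
  item 7: 4
Sum = 4 + 7 + 1 + 1 + 4 = 17

17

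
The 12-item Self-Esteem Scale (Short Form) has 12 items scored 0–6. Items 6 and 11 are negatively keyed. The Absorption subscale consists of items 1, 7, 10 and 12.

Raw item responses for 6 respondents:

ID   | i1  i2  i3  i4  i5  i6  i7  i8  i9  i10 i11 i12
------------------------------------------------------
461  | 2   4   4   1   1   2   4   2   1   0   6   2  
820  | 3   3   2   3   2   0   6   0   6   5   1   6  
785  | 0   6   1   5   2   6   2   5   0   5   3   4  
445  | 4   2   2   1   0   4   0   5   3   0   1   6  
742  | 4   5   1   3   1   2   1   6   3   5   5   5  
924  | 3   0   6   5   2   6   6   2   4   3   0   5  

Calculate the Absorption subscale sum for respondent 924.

Respondent 924 raw: 3, 0, 6, 5, 2, 6, 6, 2, 4, 3, 0, 5.
Absorption items: 1, 7, 10, 12.
Reverse-coded (reverse-coded value = 6 − response):
  item 1: 3
  item 7: 6
  item 10: 3
  item 12: 5
Sum = 3 + 6 + 3 + 5 = 17

17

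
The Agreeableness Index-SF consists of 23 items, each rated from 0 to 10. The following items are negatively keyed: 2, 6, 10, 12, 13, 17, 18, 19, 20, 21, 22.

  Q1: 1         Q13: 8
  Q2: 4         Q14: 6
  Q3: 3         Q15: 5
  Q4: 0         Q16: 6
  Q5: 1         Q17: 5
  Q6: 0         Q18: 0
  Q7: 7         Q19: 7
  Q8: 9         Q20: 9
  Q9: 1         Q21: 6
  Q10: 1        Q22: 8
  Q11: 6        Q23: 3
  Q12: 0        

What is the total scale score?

Apply reverse scoring (on a 0–10 scale, reversed = 10 − raw):
  item 2: 10 − 4 = 6
  item 6: 10 − 0 = 10
  item 10: 10 − 1 = 9
  item 12: 10 − 0 = 10
  item 13: 10 − 8 = 2
  item 17: 10 − 5 = 5
  item 18: 10 − 0 = 10
  item 19: 10 − 7 = 3
  item 20: 10 − 9 = 1
  item 21: 10 − 6 = 4
  item 22: 10 − 8 = 2
Scored responses: 1, 6, 3, 0, 1, 10, 7, 9, 1, 9, 6, 10, 2, 6, 5, 6, 5, 10, 3, 1, 4, 2, 3
Total = 1 + 6 + 3 + 0 + 1 + 10 + 7 + 9 + 1 + 9 + 6 + 10 + 2 + 6 + 5 + 6 + 5 + 10 + 3 + 1 + 4 + 2 + 3 = 110

110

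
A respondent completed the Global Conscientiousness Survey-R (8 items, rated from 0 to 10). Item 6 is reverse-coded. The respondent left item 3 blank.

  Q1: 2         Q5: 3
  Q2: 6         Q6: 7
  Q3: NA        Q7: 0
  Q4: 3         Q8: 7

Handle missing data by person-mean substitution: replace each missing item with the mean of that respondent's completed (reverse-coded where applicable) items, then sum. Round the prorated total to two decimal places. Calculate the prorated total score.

Reverse-coded (reversed = (0+10) − raw = 10 − raw):
  item 6: 10 − 7 = 3
Completed scored items (7 of 8): 2, 6, 3, 3, 3, 0, 7; sum = 24.
Person mean = 24 / 7 ≈ 3.4286
Prorated total = (24 / 7) × 8 = 27.43 (to 2 dp)

27.43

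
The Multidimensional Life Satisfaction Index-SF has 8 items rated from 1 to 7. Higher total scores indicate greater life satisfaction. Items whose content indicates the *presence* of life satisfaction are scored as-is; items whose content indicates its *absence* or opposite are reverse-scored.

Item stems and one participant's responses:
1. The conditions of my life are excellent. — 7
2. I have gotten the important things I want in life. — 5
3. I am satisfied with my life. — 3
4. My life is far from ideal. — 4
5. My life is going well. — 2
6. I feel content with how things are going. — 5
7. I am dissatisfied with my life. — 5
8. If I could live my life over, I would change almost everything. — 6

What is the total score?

Items 4, 7, 8 describe the absence/opposite of life satisfaction → reverse-score.
reversed = (1+7) − raw = 8 − raw.
  item 1: 7
  item 2: 5
  item 3: 3
  item 4: 8 − 4 = 4
  item 5: 2
  item 6: 5
  item 7: 8 − 5 = 3
  item 8: 8 − 6 = 2
Total = 7 + 5 + 3 + 4 + 2 + 5 + 3 + 2 = 31

31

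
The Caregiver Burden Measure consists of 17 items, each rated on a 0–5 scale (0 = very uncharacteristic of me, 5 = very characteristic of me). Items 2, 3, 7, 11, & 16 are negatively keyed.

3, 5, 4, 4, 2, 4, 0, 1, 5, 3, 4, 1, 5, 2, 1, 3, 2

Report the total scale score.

42

Reverse-coded items (reverse-coded value = 5 − response):
  item 2: 5 − 5 = 0
  item 3: 5 − 4 = 1
  item 7: 5 − 0 = 5
  item 11: 5 − 4 = 1
  item 16: 5 − 3 = 2
After reverse-coding: 3, 0, 1, 4, 2, 4, 5, 1, 5, 3, 1, 1, 5, 2, 1, 2, 2
Total = 3 + 0 + 1 + 4 + 2 + 4 + 5 + 1 + 5 + 3 + 1 + 1 + 5 + 2 + 1 + 2 + 2 = 42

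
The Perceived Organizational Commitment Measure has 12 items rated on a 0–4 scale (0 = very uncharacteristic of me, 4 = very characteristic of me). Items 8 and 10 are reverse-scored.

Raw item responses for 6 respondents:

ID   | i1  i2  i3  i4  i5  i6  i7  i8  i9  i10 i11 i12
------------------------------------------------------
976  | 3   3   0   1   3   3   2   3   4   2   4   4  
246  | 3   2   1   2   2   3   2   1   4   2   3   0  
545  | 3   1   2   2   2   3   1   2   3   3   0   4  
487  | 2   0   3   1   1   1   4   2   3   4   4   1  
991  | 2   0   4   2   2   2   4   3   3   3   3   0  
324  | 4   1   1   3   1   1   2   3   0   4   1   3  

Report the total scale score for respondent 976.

Respondent 976 raw: 3, 3, 0, 1, 3, 3, 2, 3, 4, 2, 4, 4.
Reverse-coded (on a 0–4 scale, reversed = 4 − raw):
  item 1: 3
  item 2: 3
  item 3: 0
  item 4: 1
  item 5: 3
  item 6: 3
  item 7: 2
  item 8: 4 − 3 = 1
  item 9: 4
  item 10: 4 − 2 = 2
  item 11: 4
  item 12: 4
Sum = 3 + 3 + 0 + 1 + 3 + 3 + 2 + 1 + 4 + 2 + 4 + 4 = 30

30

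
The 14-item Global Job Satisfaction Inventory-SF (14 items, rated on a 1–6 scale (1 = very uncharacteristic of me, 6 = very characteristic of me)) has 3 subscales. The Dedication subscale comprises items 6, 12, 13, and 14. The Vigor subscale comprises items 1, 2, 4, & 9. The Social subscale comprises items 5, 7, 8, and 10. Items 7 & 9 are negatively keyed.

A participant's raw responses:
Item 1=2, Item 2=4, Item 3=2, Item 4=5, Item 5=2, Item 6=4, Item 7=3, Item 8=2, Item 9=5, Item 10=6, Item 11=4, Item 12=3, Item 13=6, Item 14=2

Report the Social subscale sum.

Social items: 5, 7, 8, 10.
Of these, item 7 is negatively keyed; reversed = (1+6) − raw = 7 − raw.
  item 5: 2
  item 7: 7 − 3 = 4
  item 8: 2
  item 10: 6
Sum = 2 + 4 + 2 + 6 = 14

14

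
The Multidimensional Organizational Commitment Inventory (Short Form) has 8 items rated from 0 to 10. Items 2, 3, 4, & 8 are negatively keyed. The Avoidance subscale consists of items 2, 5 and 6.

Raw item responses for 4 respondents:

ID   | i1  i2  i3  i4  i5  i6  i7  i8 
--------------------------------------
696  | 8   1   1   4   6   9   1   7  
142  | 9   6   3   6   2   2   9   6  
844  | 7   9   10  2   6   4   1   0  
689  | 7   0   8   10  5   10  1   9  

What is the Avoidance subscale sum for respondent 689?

Respondent 689 raw: 7, 0, 8, 10, 5, 10, 1, 9.
Avoidance items: 2, 5, 6.
Reverse-coded (reverse-coded value = 10 − response):
  item 2: 10 − 0 = 10
  item 5: 5
  item 6: 10
Sum = 10 + 5 + 10 = 25

25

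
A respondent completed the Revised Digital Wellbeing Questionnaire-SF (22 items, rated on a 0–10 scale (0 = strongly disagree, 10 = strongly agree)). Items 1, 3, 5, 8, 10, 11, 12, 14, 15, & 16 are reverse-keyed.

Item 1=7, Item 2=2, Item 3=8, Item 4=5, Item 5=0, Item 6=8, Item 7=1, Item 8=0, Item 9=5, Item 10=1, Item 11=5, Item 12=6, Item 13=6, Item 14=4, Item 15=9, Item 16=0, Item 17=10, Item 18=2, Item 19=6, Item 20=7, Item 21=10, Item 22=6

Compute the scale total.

128

Raw sum = 108. Reverse-keyed items: 1, 3, 5, 8, 10, 11, 12, 14, 15, 16; their raw sum = 40.
Each reversal replaces raw with 10 − raw, changing the total by 10 − 2·raw per item.
Total = 108 + 10·10 − 2·40 = 108 + 100 − 80 = 128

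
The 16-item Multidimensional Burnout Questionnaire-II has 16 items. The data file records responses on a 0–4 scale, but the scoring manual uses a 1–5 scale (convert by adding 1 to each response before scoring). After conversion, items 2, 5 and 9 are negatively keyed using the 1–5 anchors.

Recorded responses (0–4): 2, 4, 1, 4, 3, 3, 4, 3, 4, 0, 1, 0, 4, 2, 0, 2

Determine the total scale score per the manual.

43

Convert to 1–5: 3, 5, 2, 5, 4, 4, 5, 4, 5, 1, 2, 1, 5, 3, 1, 3
Reverse-coded (reversed = (1+5) − raw = 6 − raw):
  item 2: 6 − 5 = 1
  item 5: 6 − 4 = 2
  item 9: 6 − 5 = 1
Scored: 3, 1, 2, 5, 2, 4, 5, 4, 1, 1, 2, 1, 5, 3, 1, 3
Total = 43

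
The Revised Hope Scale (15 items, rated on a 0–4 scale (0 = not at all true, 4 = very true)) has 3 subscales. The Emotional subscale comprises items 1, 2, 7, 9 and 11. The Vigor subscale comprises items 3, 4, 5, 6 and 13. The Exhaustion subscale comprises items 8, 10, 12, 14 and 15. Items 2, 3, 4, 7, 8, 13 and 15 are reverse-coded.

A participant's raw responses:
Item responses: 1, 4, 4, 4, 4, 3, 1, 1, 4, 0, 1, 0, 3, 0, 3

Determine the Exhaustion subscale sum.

4

Exhaustion items: 8, 10, 12, 14, 15.
Of these, items 8 & 15 are reverse-coded; on a 0–4 scale, reversed = 4 − raw.
  item 8: 4 − 1 = 3
  item 10: 0
  item 12: 0
  item 14: 0
  item 15: 4 − 3 = 1
Sum = 3 + 0 + 0 + 0 + 1 = 4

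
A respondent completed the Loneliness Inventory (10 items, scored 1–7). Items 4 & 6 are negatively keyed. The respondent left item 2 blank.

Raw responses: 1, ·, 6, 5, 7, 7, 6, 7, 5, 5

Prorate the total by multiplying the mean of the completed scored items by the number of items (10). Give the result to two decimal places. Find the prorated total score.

Reverse-coded (reverse-coded value = 8 − response):
  item 4: 8 − 5 = 3
  item 6: 8 − 7 = 1
Completed scored items (9 of 10): 1, 6, 3, 7, 1, 6, 7, 5, 5; sum = 41.
Person mean = 41 / 9 ≈ 4.5556
Prorated total = (41 / 9) × 10 = 45.56 (to 2 dp)

45.56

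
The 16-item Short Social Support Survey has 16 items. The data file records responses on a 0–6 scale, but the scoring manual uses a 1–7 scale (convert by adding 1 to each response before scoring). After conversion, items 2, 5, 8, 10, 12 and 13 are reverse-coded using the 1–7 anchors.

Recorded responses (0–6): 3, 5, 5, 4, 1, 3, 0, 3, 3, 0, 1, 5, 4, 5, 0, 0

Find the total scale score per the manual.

58

Convert to 1–7: 4, 6, 6, 5, 2, 4, 1, 4, 4, 1, 2, 6, 5, 6, 1, 1
Reverse-coded (reverse-coded value = 8 − response):
  item 2: 8 − 6 = 2
  item 5: 8 − 2 = 6
  item 8: 8 − 4 = 4
  item 10: 8 − 1 = 7
  item 12: 8 − 6 = 2
  item 13: 8 − 5 = 3
Scored: 4, 2, 6, 5, 6, 4, 1, 4, 4, 7, 2, 2, 3, 6, 1, 1
Total = 58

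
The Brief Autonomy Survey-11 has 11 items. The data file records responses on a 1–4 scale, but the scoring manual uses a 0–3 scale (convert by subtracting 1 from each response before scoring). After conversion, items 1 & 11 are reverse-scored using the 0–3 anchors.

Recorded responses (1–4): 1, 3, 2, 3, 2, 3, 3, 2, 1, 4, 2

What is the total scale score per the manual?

19

Convert to 0–3: 0, 2, 1, 2, 1, 2, 2, 1, 0, 3, 1
Reverse-coded (reversed = (0+3) − raw = 3 − raw):
  item 1: 3 − 0 = 3
  item 11: 3 − 1 = 2
Scored: 3, 2, 1, 2, 1, 2, 2, 1, 0, 3, 2
Total = 19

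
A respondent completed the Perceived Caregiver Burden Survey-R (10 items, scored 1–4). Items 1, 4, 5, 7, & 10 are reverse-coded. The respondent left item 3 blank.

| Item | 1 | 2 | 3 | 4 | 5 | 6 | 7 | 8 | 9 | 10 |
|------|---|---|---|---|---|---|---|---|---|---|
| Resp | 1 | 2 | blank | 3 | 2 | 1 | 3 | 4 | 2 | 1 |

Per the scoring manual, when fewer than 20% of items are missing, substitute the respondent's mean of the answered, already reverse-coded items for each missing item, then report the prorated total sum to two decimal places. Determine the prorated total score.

Reverse-coded (on a 1–4 scale, reversed = 5 − raw):
  item 1: 5 − 1 = 4
  item 4: 5 − 3 = 2
  item 5: 5 − 2 = 3
  item 7: 5 − 3 = 2
  item 10: 5 − 1 = 4
Completed scored items (9 of 10): 4, 2, 2, 3, 1, 2, 4, 2, 4; sum = 24.
Person mean = 24 / 9 ≈ 2.6667
Prorated total = (24 / 9) × 10 = 26.67 (to 2 dp)

26.67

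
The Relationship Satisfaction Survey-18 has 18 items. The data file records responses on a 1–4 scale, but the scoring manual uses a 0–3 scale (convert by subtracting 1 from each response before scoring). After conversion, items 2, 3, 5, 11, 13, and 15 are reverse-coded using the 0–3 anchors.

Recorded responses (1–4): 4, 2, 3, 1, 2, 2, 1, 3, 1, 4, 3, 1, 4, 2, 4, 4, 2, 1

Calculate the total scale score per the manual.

20

Convert to 0–3: 3, 1, 2, 0, 1, 1, 0, 2, 0, 3, 2, 0, 3, 1, 3, 3, 1, 0
Reverse-coded (reverse-coded value = 3 − response):
  item 2: 3 − 1 = 2
  item 3: 3 − 2 = 1
  item 5: 3 − 1 = 2
  item 11: 3 − 2 = 1
  item 13: 3 − 3 = 0
  item 15: 3 − 3 = 0
Scored: 3, 2, 1, 0, 2, 1, 0, 2, 0, 3, 1, 0, 0, 1, 0, 3, 1, 0
Total = 20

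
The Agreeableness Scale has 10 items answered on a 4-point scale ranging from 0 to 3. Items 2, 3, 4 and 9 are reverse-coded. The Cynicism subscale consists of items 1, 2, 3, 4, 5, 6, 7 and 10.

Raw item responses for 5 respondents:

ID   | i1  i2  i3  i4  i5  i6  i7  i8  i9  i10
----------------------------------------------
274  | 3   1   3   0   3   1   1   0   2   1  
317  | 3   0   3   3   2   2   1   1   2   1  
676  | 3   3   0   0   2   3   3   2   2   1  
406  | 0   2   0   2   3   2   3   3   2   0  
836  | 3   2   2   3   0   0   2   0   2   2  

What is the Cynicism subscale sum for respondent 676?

18

Respondent 676 raw: 3, 3, 0, 0, 2, 3, 3, 2, 2, 1.
Cynicism items: 1, 2, 3, 4, 5, 6, 7, 10.
Reverse-coded (reversed = (0+3) − raw = 3 − raw):
  item 1: 3
  item 2: 3 − 3 = 0
  item 3: 3 − 0 = 3
  item 4: 3 − 0 = 3
  item 5: 2
  item 6: 3
  item 7: 3
  item 10: 1
Sum = 3 + 0 + 3 + 3 + 2 + 3 + 3 + 1 = 18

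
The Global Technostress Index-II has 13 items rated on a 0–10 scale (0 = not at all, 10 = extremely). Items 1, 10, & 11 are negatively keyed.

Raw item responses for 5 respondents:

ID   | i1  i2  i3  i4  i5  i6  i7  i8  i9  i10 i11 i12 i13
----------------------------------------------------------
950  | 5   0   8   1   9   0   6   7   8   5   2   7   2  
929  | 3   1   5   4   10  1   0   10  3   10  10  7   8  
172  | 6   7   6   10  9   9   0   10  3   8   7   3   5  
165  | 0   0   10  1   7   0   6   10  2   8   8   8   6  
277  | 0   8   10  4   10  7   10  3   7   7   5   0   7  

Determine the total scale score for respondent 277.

Respondent 277 raw: 0, 8, 10, 4, 10, 7, 10, 3, 7, 7, 5, 0, 7.
Reverse-coded (reversed = (0+10) − raw = 10 − raw):
  item 1: 10 − 0 = 10
  item 2: 8
  item 3: 10
  item 4: 4
  item 5: 10
  item 6: 7
  item 7: 10
  item 8: 3
  item 9: 7
  item 10: 10 − 7 = 3
  item 11: 10 − 5 = 5
  item 12: 0
  item 13: 7
Sum = 10 + 8 + 10 + 4 + 10 + 7 + 10 + 3 + 7 + 3 + 5 + 0 + 7 = 84

84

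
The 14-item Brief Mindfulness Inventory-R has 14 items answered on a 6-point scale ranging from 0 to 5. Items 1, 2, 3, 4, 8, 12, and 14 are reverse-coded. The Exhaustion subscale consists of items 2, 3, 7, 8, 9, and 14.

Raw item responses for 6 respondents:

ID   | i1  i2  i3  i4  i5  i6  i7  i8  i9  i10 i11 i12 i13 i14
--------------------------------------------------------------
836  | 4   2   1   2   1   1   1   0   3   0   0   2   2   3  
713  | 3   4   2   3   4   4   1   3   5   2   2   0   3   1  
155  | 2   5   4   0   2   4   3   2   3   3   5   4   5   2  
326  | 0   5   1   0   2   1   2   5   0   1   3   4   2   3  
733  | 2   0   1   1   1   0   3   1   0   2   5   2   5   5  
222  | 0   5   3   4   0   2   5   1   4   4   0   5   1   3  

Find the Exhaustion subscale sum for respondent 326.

8

Respondent 326 raw: 0, 5, 1, 0, 2, 1, 2, 5, 0, 1, 3, 4, 2, 3.
Exhaustion items: 2, 3, 7, 8, 9, 14.
Reverse-coded (on a 0–5 scale, reversed = 5 − raw):
  item 2: 5 − 5 = 0
  item 3: 5 − 1 = 4
  item 7: 2
  item 8: 5 − 5 = 0
  item 9: 0
  item 14: 5 − 3 = 2
Sum = 0 + 4 + 2 + 0 + 0 + 2 = 8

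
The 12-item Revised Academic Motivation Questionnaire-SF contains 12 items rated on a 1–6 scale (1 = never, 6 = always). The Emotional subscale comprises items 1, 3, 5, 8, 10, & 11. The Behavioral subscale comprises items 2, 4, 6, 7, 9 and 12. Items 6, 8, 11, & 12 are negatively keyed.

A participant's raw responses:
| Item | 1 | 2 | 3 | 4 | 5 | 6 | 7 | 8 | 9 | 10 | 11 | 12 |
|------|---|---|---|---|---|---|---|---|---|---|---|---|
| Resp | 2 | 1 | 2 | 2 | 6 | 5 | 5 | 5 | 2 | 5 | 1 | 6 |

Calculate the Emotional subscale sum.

23

Emotional items: 1, 3, 5, 8, 10, 11.
Of these, items 8 & 11 are negatively keyed; reversed = (1+6) − raw = 7 − raw.
  item 1: 2
  item 3: 2
  item 5: 6
  item 8: 7 − 5 = 2
  item 10: 5
  item 11: 7 − 1 = 6
Sum = 2 + 2 + 6 + 2 + 5 + 6 = 23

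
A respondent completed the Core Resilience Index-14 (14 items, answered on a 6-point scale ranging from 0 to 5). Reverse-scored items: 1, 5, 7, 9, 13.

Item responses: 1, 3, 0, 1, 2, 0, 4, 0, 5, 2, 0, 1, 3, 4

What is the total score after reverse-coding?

Reverse-scored items use 5 − raw:
  item 1: 5 − 1 = 4
  item 5: 5 − 2 = 3
  item 7: 5 − 4 = 1
  item 9: 5 − 5 = 0
  item 13: 5 − 3 = 2
After reverse-coding: 4, 3, 0, 1, 3, 0, 1, 0, 0, 2, 0, 1, 2, 4
Total = 4 + 3 + 0 + 1 + 3 + 0 + 1 + 0 + 0 + 2 + 0 + 1 + 2 + 4 = 21

21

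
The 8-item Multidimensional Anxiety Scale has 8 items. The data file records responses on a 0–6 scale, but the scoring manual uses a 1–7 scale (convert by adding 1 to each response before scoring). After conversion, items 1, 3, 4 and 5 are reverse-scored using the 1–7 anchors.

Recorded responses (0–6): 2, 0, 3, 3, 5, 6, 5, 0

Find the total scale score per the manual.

30

Convert to 1–7: 3, 1, 4, 4, 6, 7, 6, 1
Reverse-coded (on a 1–7 scale, reversed = 8 − raw):
  item 1: 8 − 3 = 5
  item 3: 8 − 4 = 4
  item 4: 8 − 4 = 4
  item 5: 8 − 6 = 2
Scored: 5, 1, 4, 4, 2, 7, 6, 1
Total = 30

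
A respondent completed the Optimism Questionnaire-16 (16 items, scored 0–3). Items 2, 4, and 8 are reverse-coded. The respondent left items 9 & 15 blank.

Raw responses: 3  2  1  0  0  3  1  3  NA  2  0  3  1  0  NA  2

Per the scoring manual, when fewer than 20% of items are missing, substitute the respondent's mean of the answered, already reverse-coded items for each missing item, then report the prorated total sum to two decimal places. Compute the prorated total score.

Reverse-coded (on a 0–3 scale, reversed = 3 − raw):
  item 2: 3 − 2 = 1
  item 4: 3 − 0 = 3
  item 8: 3 − 3 = 0
Completed scored items (14 of 16): 3, 1, 1, 3, 0, 3, 1, 0, 2, 0, 3, 1, 0, 2; sum = 20.
Person mean = 20 / 14 ≈ 1.4286
Prorated total = (20 / 14) × 16 = 22.86 (to 2 dp)

22.86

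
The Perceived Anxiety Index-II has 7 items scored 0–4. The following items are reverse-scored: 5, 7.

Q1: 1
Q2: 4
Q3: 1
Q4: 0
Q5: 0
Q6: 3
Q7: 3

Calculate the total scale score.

14

Reverse-coded items (reverse-coded value = 4 − response):
  item 5: 4 − 0 = 4
  item 7: 4 − 3 = 1
Scored responses: 1, 4, 1, 0, 4, 3, 1
Total = 1 + 4 + 1 + 0 + 4 + 3 + 1 = 14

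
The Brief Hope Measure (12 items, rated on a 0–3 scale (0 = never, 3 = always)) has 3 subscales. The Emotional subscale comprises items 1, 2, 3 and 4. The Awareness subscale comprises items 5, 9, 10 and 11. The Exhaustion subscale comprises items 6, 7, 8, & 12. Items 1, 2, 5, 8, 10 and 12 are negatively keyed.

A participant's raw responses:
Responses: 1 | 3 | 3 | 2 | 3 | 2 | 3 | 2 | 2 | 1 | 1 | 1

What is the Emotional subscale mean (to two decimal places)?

1.75

Emotional items: 1, 2, 3, 4.
Of these, items 1 and 2 are negatively keyed; on a 0–3 scale, reversed = 3 − raw.
  item 1: 3 − 1 = 2
  item 2: 3 − 3 = 0
  item 3: 3
  item 4: 2
Sum = 2 + 0 + 3 + 2 = 7
Mean = 7 / 4 = 1.75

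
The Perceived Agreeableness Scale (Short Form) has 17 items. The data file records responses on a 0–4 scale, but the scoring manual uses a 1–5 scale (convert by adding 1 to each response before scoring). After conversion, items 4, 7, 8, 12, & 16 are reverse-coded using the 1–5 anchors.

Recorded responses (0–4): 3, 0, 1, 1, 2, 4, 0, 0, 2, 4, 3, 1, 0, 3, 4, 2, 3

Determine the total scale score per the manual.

Convert to 1–5: 4, 1, 2, 2, 3, 5, 1, 1, 3, 5, 4, 2, 1, 4, 5, 3, 4
Reverse-coded (on a 1–5 scale, reversed = 6 − raw):
  item 4: 6 − 2 = 4
  item 7: 6 − 1 = 5
  item 8: 6 − 1 = 5
  item 12: 6 − 2 = 4
  item 16: 6 − 3 = 3
Scored: 4, 1, 2, 4, 3, 5, 5, 5, 3, 5, 4, 4, 1, 4, 5, 3, 4
Total = 62

62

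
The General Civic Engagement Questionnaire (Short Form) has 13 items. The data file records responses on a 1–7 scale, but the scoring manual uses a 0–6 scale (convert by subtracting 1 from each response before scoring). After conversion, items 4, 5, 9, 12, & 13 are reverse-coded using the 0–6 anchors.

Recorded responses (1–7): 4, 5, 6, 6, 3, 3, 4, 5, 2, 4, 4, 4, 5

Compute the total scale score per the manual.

42

Convert to 0–6: 3, 4, 5, 5, 2, 2, 3, 4, 1, 3, 3, 3, 4
Reverse-coded (reverse-coded value = 6 − response):
  item 4: 6 − 5 = 1
  item 5: 6 − 2 = 4
  item 9: 6 − 1 = 5
  item 12: 6 − 3 = 3
  item 13: 6 − 4 = 2
Scored: 3, 4, 5, 1, 4, 2, 3, 4, 5, 3, 3, 3, 2
Total = 42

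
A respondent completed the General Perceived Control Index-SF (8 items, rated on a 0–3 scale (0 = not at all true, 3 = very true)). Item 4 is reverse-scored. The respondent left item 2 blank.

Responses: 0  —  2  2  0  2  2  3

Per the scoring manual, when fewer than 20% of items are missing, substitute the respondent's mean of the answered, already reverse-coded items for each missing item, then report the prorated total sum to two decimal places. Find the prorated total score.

Reverse-coded (reverse-coded value = 3 − response):
  item 4: 3 − 2 = 1
Completed scored items (7 of 8): 0, 2, 1, 0, 2, 2, 3; sum = 10.
Person mean = 10 / 7 ≈ 1.4286
Prorated total = (10 / 7) × 8 = 11.43 (to 2 dp)

11.43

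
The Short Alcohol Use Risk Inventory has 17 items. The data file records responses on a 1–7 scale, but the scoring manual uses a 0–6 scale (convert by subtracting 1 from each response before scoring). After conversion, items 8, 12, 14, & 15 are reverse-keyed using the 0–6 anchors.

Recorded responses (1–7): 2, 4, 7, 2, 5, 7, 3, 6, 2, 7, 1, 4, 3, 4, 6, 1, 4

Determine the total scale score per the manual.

Convert to 0–6: 1, 3, 6, 1, 4, 6, 2, 5, 1, 6, 0, 3, 2, 3, 5, 0, 3
Reverse-coded (reverse-coded value = 6 − response):
  item 8: 6 − 5 = 1
  item 12: 6 − 3 = 3
  item 14: 6 − 3 = 3
  item 15: 6 − 5 = 1
Scored: 1, 3, 6, 1, 4, 6, 2, 1, 1, 6, 0, 3, 2, 3, 1, 0, 3
Total = 43

43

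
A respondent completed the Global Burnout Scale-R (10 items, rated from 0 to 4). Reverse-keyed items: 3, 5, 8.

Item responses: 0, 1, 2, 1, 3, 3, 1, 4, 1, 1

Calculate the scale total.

11

Reverse-coded items (reverse-coded value = 4 − response):
  item 3: 4 − 2 = 2
  item 5: 4 − 3 = 1
  item 8: 4 − 4 = 0
Scored items: 0, 1, 2, 1, 1, 3, 1, 0, 1, 1
Total = 0 + 1 + 2 + 1 + 1 + 3 + 1 + 0 + 1 + 1 = 11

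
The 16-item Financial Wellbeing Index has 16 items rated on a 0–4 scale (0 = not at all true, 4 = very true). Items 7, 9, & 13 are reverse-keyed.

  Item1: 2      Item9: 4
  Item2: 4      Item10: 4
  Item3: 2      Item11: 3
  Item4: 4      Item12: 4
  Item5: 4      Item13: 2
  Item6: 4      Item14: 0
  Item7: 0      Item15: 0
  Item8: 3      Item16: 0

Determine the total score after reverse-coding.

Reversing items 7, 9, & 13 with 4 − raw:
Total = 2 + 4 + 2 + 4 + 4 + 4 + (4−0) + 3 + (4−4) + 4 + 3 + 4 + (4−2) + 0 + 0 + 0
      = 2 + 4 + 2 + 4 + 4 + 4 + 4 + 3 + 0 + 4 + 3 + 4 + 2 + 0 + 0 + 0 = 40

40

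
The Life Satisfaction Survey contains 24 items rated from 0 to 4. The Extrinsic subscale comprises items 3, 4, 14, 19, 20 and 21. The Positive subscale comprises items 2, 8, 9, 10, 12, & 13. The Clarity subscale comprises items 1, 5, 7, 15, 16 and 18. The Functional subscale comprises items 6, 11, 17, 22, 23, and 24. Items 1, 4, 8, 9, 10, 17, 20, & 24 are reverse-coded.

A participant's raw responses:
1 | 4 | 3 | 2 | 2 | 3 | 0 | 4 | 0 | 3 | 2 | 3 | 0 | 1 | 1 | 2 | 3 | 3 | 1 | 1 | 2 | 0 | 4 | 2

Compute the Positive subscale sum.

12

Positive items: 2, 8, 9, 10, 12, 13.
Of these, items 8, 9 and 10 are reverse-coded; reversed = (0+4) − raw = 4 − raw.
  item 2: 4
  item 8: 4 − 4 = 0
  item 9: 4 − 0 = 4
  item 10: 4 − 3 = 1
  item 12: 3
  item 13: 0
Sum = 4 + 0 + 4 + 1 + 3 + 0 = 12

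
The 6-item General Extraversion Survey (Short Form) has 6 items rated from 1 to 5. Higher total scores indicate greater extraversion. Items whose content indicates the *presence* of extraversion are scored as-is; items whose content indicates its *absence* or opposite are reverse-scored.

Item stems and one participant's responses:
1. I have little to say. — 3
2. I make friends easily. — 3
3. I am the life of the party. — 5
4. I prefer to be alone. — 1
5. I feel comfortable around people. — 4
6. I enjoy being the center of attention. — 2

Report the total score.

Items 1, 4 describe the absence/opposite of extraversion → reverse-score.
reverse-coded value = 6 − response.
  item 1: 6 − 3 = 3
  item 2: 3
  item 3: 5
  item 4: 6 − 1 = 5
  item 5: 4
  item 6: 2
Total = 3 + 3 + 5 + 5 + 4 + 2 = 22

22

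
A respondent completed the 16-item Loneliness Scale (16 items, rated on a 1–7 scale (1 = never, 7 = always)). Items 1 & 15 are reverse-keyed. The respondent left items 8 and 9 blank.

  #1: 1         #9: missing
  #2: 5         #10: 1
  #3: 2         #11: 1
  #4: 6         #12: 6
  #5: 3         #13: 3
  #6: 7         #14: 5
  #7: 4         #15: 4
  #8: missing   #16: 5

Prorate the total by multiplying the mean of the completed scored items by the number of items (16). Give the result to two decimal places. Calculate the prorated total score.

Reverse-coded (reversed = (1+7) − raw = 8 − raw):
  item 1: 8 − 1 = 7
  item 15: 8 − 4 = 4
Completed scored items (14 of 16): 7, 5, 2, 6, 3, 7, 4, 1, 1, 6, 3, 5, 4, 5; sum = 59.
Person mean = 59 / 14 ≈ 4.2143
Prorated total = (59 / 14) × 16 = 67.43 (to 2 dp)

67.43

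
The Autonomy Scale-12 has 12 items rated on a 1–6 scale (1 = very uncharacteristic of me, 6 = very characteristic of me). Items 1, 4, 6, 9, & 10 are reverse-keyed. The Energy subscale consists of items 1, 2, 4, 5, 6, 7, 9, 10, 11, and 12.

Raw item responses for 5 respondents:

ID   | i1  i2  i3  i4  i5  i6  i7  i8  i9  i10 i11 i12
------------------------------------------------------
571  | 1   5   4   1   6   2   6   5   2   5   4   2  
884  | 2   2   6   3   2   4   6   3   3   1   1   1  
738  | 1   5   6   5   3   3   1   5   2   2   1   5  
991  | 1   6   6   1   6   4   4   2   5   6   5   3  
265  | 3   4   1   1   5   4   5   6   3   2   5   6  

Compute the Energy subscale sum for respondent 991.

42

Respondent 991 raw: 1, 6, 6, 1, 6, 4, 4, 2, 5, 6, 5, 3.
Energy items: 1, 2, 4, 5, 6, 7, 9, 10, 11, 12.
Reverse-coded (reversed = (1+6) − raw = 7 − raw):
  item 1: 7 − 1 = 6
  item 2: 6
  item 4: 7 − 1 = 6
  item 5: 6
  item 6: 7 − 4 = 3
  item 7: 4
  item 9: 7 − 5 = 2
  item 10: 7 − 6 = 1
  item 11: 5
  item 12: 3
Sum = 6 + 6 + 6 + 6 + 3 + 4 + 2 + 1 + 5 + 3 = 42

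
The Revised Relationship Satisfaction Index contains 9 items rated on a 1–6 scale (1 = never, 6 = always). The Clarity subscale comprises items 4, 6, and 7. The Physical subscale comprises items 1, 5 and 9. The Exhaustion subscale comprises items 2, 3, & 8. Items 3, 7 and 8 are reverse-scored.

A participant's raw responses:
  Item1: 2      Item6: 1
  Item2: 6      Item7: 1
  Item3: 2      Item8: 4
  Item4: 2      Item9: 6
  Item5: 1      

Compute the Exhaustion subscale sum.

Exhaustion items: 2, 3, 8.
Of these, items 3 & 8 are reverse-scored; reversed = (1+6) − raw = 7 − raw.
  item 2: 6
  item 3: 7 − 2 = 5
  item 8: 7 − 4 = 3
Sum = 6 + 5 + 3 = 14

14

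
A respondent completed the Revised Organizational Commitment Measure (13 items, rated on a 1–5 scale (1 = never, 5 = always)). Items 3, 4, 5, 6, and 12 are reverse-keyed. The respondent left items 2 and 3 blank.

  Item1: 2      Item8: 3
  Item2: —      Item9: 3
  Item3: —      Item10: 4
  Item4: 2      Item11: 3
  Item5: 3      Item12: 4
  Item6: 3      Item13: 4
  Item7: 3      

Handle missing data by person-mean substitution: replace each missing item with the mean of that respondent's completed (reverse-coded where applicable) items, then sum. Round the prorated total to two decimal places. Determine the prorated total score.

40.18

Reverse-coded (reverse-coded value = 6 − response):
  item 4: 6 − 2 = 4
  item 5: 6 − 3 = 3
  item 6: 6 − 3 = 3
  item 12: 6 − 4 = 2
Completed scored items (11 of 13): 2, 4, 3, 3, 3, 3, 3, 4, 3, 2, 4; sum = 34.
Person mean = 34 / 11 ≈ 3.0909
Prorated total = (34 / 11) × 13 = 40.18 (to 2 dp)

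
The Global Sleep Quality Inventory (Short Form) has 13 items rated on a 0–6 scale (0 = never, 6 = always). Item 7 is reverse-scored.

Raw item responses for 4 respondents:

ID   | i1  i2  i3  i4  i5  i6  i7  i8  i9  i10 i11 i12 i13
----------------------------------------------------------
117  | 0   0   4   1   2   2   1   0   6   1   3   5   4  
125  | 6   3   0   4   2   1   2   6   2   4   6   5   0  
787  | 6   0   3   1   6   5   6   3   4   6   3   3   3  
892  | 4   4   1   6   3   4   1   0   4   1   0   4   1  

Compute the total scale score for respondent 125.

Respondent 125 raw: 6, 3, 0, 4, 2, 1, 2, 6, 2, 4, 6, 5, 0.
Reverse-coded (on a 0–6 scale, reversed = 6 − raw):
  item 1: 6
  item 2: 3
  item 3: 0
  item 4: 4
  item 5: 2
  item 6: 1
  item 7: 6 − 2 = 4
  item 8: 6
  item 9: 2
  item 10: 4
  item 11: 6
  item 12: 5
  item 13: 0
Sum = 6 + 3 + 0 + 4 + 2 + 1 + 4 + 6 + 2 + 4 + 6 + 5 + 0 = 43

43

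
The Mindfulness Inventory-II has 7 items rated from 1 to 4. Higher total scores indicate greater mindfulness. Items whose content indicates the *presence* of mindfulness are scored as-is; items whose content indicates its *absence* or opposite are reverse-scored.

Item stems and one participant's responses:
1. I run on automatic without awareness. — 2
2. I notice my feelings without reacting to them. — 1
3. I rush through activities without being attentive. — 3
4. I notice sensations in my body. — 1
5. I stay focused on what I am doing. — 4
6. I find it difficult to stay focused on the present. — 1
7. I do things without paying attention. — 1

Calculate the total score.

Items 1, 3, 6, 7 describe the absence/opposite of mindfulness → reverse-score.
reversed = (1+4) − raw = 5 − raw.
  item 1: 5 − 2 = 3
  item 2: 1
  item 3: 5 − 3 = 2
  item 4: 1
  item 5: 4
  item 6: 5 − 1 = 4
  item 7: 5 − 1 = 4
Total = 3 + 1 + 2 + 1 + 4 + 4 + 4 = 19

19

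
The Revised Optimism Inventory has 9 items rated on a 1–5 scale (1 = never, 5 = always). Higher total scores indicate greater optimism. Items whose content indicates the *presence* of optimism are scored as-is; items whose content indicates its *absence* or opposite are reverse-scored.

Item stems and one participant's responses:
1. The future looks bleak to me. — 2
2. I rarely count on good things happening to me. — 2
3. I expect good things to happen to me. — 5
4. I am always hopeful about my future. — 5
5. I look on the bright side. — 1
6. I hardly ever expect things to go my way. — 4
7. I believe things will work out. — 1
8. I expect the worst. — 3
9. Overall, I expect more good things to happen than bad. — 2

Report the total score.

Items 1, 2, 6, 8 describe the absence/opposite of optimism → reverse-score.
reversed = (1+5) − raw = 6 − raw.
  item 1: 6 − 2 = 4
  item 2: 6 − 2 = 4
  item 3: 5
  item 4: 5
  item 5: 1
  item 6: 6 − 4 = 2
  item 7: 1
  item 8: 6 − 3 = 3
  item 9: 2
Total = 4 + 4 + 5 + 5 + 1 + 2 + 1 + 3 + 2 = 27

27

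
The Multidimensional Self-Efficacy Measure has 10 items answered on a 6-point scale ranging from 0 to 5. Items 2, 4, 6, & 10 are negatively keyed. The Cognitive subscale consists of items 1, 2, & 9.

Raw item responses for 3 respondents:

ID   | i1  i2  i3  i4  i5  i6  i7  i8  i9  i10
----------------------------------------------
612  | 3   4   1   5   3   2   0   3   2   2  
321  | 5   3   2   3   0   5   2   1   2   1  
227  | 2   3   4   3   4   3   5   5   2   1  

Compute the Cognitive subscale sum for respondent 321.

9

Respondent 321 raw: 5, 3, 2, 3, 0, 5, 2, 1, 2, 1.
Cognitive items: 1, 2, 9.
Reverse-coded (reversed = (0+5) − raw = 5 − raw):
  item 1: 5
  item 2: 5 − 3 = 2
  item 9: 2
Sum = 5 + 2 + 2 = 9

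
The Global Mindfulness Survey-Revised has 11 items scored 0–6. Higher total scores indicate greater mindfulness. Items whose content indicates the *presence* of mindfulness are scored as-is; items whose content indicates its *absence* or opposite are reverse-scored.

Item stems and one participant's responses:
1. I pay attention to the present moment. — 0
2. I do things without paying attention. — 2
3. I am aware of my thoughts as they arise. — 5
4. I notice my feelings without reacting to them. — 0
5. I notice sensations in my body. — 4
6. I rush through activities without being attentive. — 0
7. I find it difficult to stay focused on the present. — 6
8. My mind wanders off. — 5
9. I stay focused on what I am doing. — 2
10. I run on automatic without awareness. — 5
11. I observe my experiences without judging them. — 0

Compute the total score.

23

Items 2, 6, 7, 8, 10 describe the absence/opposite of mindfulness → reverse-score.
reversed = (0+6) − raw = 6 − raw.
  item 1: 0
  item 2: 6 − 2 = 4
  item 3: 5
  item 4: 0
  item 5: 4
  item 6: 6 − 0 = 6
  item 7: 6 − 6 = 0
  item 8: 6 − 5 = 1
  item 9: 2
  item 10: 6 − 5 = 1
  item 11: 0
Total = 0 + 4 + 5 + 0 + 4 + 6 + 0 + 1 + 2 + 1 + 0 = 23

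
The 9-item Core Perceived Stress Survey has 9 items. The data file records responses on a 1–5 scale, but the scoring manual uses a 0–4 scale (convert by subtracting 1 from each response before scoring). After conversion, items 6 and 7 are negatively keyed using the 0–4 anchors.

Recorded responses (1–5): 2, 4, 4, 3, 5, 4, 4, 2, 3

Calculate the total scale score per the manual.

18

Convert to 0–4: 1, 3, 3, 2, 4, 3, 3, 1, 2
Reverse-coded (reversed = (0+4) − raw = 4 − raw):
  item 6: 4 − 3 = 1
  item 7: 4 − 3 = 1
Scored: 1, 3, 3, 2, 4, 1, 1, 1, 2
Total = 18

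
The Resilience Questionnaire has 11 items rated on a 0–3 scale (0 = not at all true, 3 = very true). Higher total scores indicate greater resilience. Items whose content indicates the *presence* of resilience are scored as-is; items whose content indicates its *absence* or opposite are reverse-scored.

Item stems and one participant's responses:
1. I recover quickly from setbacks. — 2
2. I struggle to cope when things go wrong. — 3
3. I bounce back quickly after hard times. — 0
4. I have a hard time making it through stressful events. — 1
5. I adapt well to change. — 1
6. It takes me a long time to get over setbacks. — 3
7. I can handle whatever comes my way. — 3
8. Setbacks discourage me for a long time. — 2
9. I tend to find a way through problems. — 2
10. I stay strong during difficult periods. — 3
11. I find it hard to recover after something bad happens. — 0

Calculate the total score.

17

Items 2, 4, 6, 8, 11 describe the absence/opposite of resilience → reverse-score.
on a 0–3 scale, reversed = 3 − raw.
  item 1: 2
  item 2: 3 − 3 = 0
  item 3: 0
  item 4: 3 − 1 = 2
  item 5: 1
  item 6: 3 − 3 = 0
  item 7: 3
  item 8: 3 − 2 = 1
  item 9: 2
  item 10: 3
  item 11: 3 − 0 = 3
Total = 2 + 0 + 0 + 2 + 1 + 0 + 3 + 1 + 2 + 3 + 3 = 17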